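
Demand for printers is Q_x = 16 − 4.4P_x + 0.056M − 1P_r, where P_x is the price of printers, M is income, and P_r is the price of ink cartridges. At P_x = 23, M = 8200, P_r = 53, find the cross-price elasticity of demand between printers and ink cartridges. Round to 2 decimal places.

-0.17

At the given point, Q_x = 16 − 4.4(23) + 0.056(8200) − 1(53) = 16 − 101.2 + 459.2 − 53 = 321.
∂Q_x/∂P_r = −1, so E_xy = -1·(53/321) ≈ -0.17.
E_xy < 0: the goods are complements.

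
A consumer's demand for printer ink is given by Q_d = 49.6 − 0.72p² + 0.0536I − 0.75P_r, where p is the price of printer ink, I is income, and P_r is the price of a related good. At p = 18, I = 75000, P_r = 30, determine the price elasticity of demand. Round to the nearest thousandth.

-0.122

Substituting, Q_d = 49.6 − 0.72(18)² + 0.0536(75000) − 0.75(30) = 49.6 − 233.28 + 4020 − 22.5 = 3813.82.
∂Q_d/∂p = −2·0.72·p = -25.92, so E_p = -25.92·(18/3813.82) ≈ -0.122.
|E_p| < 1: demand is inelastic.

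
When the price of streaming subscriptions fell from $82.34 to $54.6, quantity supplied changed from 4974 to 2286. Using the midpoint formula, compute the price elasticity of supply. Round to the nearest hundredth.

%Δq = (2286 − 4974)/[(4974 + 2286)/2] = -2688/3630 ≈ -0.7405.
%ΔP = (54.6 − 82.34)/[(82.34 + 54.6)/2] = -27.74/68.47 ≈ -0.4051.
Arc elasticity E = %Δq/%ΔP ≈ -0.7405/-0.4051 ≈ 1.83.
|E| > 1: supply is elastic over this range.

1.83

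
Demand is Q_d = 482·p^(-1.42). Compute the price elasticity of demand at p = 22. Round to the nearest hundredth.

-1.42

For a Cobb–Douglas (constant-elasticity) form Q_d = A·p^α·…, the elasticity with respect to p equals the exponent α at every point.
Here the exponent on p is -1.42, so the price elasticity of demand is -1.42.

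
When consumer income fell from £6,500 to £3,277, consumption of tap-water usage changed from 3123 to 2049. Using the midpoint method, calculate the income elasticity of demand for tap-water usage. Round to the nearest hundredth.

%ΔQ = (2049 − 3123)/[(3123+2049)/2] = -1074/2586 ≈ -0.4153.
%ΔI = (3,277 − 6,500)/[(6,500+3,277)/2] = -3223/4888.5 ≈ -0.6593.
E_I = %ΔQ/%ΔI ≈ 0.63.
E_I ∈ (0,1): normal good (necessity).

0.63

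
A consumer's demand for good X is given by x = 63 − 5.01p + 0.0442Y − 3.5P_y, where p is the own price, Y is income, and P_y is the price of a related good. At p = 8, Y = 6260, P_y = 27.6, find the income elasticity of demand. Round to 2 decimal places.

x = 63 − 5.01(8) + 0.0442(6260) − 3.5(27.6) = 63 − 40.08 + 276.692 − 96.6 = 203.012.
∂x/∂Y = +0.0442, so E_I = 0.0442·(6260/203.012) ≈ 1.36.
E_I > 1: normal good (luxury).

1.36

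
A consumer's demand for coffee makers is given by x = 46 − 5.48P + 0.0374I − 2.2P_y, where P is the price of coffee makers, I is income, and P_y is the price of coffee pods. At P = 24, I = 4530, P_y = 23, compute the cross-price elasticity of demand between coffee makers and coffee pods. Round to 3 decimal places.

Substituting, x = 46 − 5.48(24) + 0.0374(4530) − 2.2(23) = 46 − 131.52 + 169.422 − 50.6 = 33.302.
∂x/∂P_y = −2.2, so E_xy = -2.2·(23/33.302) ≈ -1.519.
E_xy < 0: the goods are complements.

-1.519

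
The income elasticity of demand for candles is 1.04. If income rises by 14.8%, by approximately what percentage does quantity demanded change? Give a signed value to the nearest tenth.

15.4

%ΔQ ≈ E × %ΔI = (1.04) × (14.8%) ≈ 15.4%.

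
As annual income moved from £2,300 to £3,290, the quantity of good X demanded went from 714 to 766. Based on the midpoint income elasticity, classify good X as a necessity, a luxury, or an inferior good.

necessity

%ΔQ = (766 − 714)/[(714+766)/2] = 52/740 ≈ 0.0703.
%ΔI = (3,290 − 2,300)/[(2,300+3,290)/2] = 990/2795 ≈ 0.3542.
E_I = %ΔQ/%ΔI ≈ 0.198.
E_I ∈ (0,1): normal good (necessity).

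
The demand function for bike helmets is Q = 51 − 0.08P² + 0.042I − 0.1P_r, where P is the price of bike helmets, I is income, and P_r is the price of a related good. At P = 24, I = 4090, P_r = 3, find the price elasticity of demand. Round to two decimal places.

At the given point, Q = 51 − 0.08(24)² + 0.042(4090) − 0.1(3) = 51 − 46.08 + 171.78 − 0.3 = 176.4.
∂Q/∂P = −2·0.08·P = -3.84, so E_p = -3.84·(24/176.4) ≈ -0.52.
|E_p| < 1: demand is inelastic.

-0.52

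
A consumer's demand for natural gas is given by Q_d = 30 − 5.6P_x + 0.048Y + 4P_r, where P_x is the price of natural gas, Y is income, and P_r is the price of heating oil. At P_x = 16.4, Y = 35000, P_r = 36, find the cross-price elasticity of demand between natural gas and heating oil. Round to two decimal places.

At the given point, Q_d = 30 − 5.6(16.4) + 0.048(35000) + 4(36) = 30 − 91.84 + 1680 + 144 = 1762.16.
∂Q_d/∂P_r = +4, so E_xy = 4·(36/1762.16) ≈ 0.08.
E_xy > 0: the goods are substitutes.

0.08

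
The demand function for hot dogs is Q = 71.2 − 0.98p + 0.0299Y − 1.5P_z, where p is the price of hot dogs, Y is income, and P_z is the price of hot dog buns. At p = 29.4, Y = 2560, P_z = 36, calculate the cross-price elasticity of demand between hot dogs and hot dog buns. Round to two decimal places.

-0.83

Substituting, Q = 71.2 − 0.98(29.4) + 0.0299(2560) − 1.5(36) = 71.2 − 28.812 + 76.544 − 54 = 64.932.
∂Q/∂P_z = −1.5, so E_xy = -1.5·(36/64.932) ≈ -0.83.
E_xy < 0: the goods are complements.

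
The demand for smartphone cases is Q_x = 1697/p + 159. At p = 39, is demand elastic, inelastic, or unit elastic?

At p = 39, Q_x = 202.5128.
dQ_x/dp = −1697/p² = −1.1157.
Point elasticity E = (dQ_x/dp)·(p/Q_x) = -1.1157 × 39/202.5128 ≈ -0.215.
|E| ≈ 0.215 < 1, so demand is inelastic.

inelastic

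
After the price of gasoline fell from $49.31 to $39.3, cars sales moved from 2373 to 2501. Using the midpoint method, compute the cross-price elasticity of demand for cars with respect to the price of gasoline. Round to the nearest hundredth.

-0.23

%ΔQ_x = (2501 − 2373)/[(2373+2501)/2] = 128/2437 ≈ 0.0525.
%ΔP_y = (39.3 − 49.31)/[(49.31+39.3)/2] ≈ -0.2259.
E_xy = 0.0525/-0.2259 ≈ -0.23.
E_xy < 0, so cars and gasoline are complements.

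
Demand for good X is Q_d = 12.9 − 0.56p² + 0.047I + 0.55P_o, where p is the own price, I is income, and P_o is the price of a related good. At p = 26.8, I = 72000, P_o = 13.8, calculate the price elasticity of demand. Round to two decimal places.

-0.27

Evaluating quantity at (p, I, P_o) gives Q_d = 12.9 − 0.56(26.8)² + 0.047(72000) + 0.55(13.8) = 12.9 − 402.2144 + 3384 + 7.59 = 3002.2756.
∂Q_d/∂p = −2·0.56·p = -30.016, so E_p = -30.016·(26.8/3002.2756) ≈ -0.27.
|E_p| < 1: demand is inelastic.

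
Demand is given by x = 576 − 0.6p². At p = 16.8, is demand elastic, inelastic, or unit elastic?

At p = 16.8, x = 406.656.
dx/dp = −2·0.6·p = −20.16.
Point elasticity E = (dx/dp)·(p/x) = -20.16 × 16.8/406.656 ≈ -0.833.
|E| ≈ 0.833 < 1, so demand is inelastic.

inelastic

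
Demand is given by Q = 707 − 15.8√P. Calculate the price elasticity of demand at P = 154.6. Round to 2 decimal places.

At P = 154.6, Q = 510.5456.
dQ/dP = −15.8/(2√P) = −15.8/(2·12.4338).
Point elasticity E = (dQ/dP)·(P/Q) = -0.6354 × 154.6/510.5456 ≈ -0.19.
|E| < 1, so demand is inelastic at this price.

-0.19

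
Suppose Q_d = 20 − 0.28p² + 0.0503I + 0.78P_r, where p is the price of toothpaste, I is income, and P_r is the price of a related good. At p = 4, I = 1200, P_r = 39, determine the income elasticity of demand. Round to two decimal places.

0.57

First evaluate Q_d: 20 − 0.28(4)² + 0.0503(1200) + 0.78(39) = 20 − 4.48 + 60.36 + 30.42 = 106.3.
∂Q_d/∂I = +0.0503, so E_I = 0.0503·(1200/106.3) ≈ 0.57.
E_I ∈ (0,1): normal good (necessity).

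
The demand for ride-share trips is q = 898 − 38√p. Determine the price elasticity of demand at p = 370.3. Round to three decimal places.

At p = 370.3, q = 166.7591.
dq/dp = −38/(2√p) = −38/(2·19.2432).
Point elasticity E = (dq/dp)·(p/q) = -0.9874 × 370.3/166.7591 ≈ -2.193.
|E| > 1, so demand is elastic at this price.

-2.193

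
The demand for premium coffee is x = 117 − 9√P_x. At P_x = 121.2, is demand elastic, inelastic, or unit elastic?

At P_x = 121.2, x = 17.9182.
dx/dP_x = −9/(2√P_x) = −9/(2·11.0091).
Point elasticity E = (dx/dP_x)·(P_x/x) = -0.4088 × 121.2/17.9182 ≈ -2.765.
|E| ≈ 2.765 > 1, so demand is elastic.

elastic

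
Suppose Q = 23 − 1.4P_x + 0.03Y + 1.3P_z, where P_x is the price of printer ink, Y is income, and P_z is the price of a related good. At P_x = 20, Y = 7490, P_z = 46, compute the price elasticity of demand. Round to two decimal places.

-0.10

Q = 23 − 1.4(20) + 0.03(7490) + 1.3(46) = 23 − 28 + 224.7 + 59.8 = 279.5.
∂Q/∂P_x = −1.4, so E_p = (−1.4)·(20/279.5) ≈ -0.10.
|E_p| < 1: demand is inelastic.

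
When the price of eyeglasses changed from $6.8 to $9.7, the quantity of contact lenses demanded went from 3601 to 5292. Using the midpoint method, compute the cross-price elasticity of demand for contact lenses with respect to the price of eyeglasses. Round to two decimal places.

%ΔQ_x = (5292 − 3601)/[(3601+5292)/2] = 1691/4446.5 ≈ 0.3803.
%ΔP_y = (9.7 − 6.8)/[(6.8+9.7)/2] ≈ 0.3515.
E_xy = 0.3803/0.3515 ≈ 1.08.
E_xy > 0, so contact lenses and eyeglasses are substitutes.

1.08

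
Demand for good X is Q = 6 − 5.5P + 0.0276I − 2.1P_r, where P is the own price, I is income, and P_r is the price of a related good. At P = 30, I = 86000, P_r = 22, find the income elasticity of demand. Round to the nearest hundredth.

At the given point, Q = 6 − 5.5(30) + 0.0276(86000) − 2.1(22) = 6 − 165 + 2373.6 − 46.2 = 2168.4.
∂Q/∂I = +0.0276, so E_I = 0.0276·(86000/2168.4) ≈ 1.09.
E_I > 1: normal good (luxury).

1.09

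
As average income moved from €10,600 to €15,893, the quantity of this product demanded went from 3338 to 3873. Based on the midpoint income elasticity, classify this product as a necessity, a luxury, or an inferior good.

%ΔQ = (3873 − 3338)/[(3338+3873)/2] = 535/3605.5 ≈ 0.1484.
%ΔI = (15,893 − 10,600)/[(10,600+15,893)/2] = 5293/13246.5 ≈ 0.3996.
E_I = %ΔQ/%ΔI ≈ 0.371.
E_I ∈ (0,1): normal good (necessity).

necessity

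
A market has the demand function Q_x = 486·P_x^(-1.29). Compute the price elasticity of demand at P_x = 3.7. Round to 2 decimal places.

For a Cobb–Douglas (constant-elasticity) form Q_x = A·P_x^α·…, the elasticity with respect to P_x equals the exponent α at every point.
Here the exponent on P_x is -1.29, so the price elasticity of demand is -1.29.

-1.29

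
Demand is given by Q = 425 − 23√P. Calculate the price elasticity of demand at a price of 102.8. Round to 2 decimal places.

-0.61

At P = 102.8, Q = 191.8022.
dQ/dP = −23/(2√P) = −23/(2·10.139).
Point elasticity E = (dQ/dP)·(P/Q) = -1.1342 × 102.8/191.8022 ≈ -0.61.
|E| < 1, so demand is inelastic at this price.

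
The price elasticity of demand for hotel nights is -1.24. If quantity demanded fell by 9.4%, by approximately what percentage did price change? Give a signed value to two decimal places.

%ΔQ ≈ E × %ΔP ⇒ %ΔP = %ΔQ / E = (-9.4%)/(-1.24) ≈ 7.58%.

7.58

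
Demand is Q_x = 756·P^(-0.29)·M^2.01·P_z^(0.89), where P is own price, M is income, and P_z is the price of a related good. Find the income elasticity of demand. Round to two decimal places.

For a Cobb–Douglas (constant-elasticity) form Q_x = A·M^α·…, the elasticity with respect to M equals the exponent α at every point.
Here the exponent on M is 2.01, so the income elasticity of demand is 2.01.

2.01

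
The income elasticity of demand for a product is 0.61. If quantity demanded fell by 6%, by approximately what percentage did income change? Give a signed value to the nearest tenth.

%ΔQ ≈ E × %ΔI ⇒ %ΔI = %ΔQ / E = (-6%)/(0.61) ≈ -9.8%.

-9.8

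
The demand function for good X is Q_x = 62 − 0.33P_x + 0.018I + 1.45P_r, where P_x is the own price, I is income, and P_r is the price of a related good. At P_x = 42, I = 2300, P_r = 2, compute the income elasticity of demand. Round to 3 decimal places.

0.448

First evaluate Q_x: 62 − 0.33(42) + 0.018(2300) + 1.45(2) = 62 − 13.86 + 41.4 + 2.9 = 92.44.
∂Q_x/∂I = +0.018, so E_I = 0.018·(2300/92.44) ≈ 0.448.
E_I ∈ (0,1): normal good (necessity).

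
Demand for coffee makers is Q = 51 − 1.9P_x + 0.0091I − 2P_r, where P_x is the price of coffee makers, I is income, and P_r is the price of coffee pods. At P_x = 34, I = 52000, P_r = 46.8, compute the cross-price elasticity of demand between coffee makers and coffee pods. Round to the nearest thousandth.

First evaluate Q: 51 − 1.9(34) + 0.0091(52000) − 2(46.8) = 51 − 64.6 + 473.2 − 93.6 = 366.
∂Q/∂P_r = −2, so E_xy = -2·(46.8/366) ≈ -0.256.
E_xy < 0: the goods are complements.

-0.256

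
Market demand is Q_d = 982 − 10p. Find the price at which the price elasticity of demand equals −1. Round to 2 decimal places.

For linear demand Q_d = a − bp, E = −bp/(a − bp). |E| = 1 ⇒ bp = a − bp ⇒ p = a/(2b).
p = 982/(2·10) = 49.10.

49.10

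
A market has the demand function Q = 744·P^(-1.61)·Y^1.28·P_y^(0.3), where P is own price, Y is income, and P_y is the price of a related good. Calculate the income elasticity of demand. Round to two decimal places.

1.28

For a Cobb–Douglas (constant-elasticity) form Q = A·Y^α·…, the elasticity with respect to Y equals the exponent α at every point.
Here the exponent on Y is 1.28, so the income elasticity of demand is 1.28.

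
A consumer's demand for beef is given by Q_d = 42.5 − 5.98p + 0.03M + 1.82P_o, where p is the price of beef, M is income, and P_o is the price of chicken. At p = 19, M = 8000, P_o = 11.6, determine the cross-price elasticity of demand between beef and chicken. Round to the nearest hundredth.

Evaluating quantity at (p, M, P_o) gives Q_d = 42.5 − 5.98(19) + 0.03(8000) + 1.82(11.6) = 42.5 − 113.62 + 240 + 21.112 = 189.992.
∂Q_d/∂P_o = +1.82, so E_xy = 1.82·(11.6/189.992) ≈ 0.11.
E_xy > 0: the goods are substitutes.

0.11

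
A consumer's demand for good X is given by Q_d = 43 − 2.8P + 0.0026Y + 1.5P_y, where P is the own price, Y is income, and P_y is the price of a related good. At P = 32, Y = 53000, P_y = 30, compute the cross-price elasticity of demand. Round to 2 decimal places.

0.33

Evaluating quantity at (P, Y, P_y) gives Q_d = 43 − 2.8(32) + 0.0026(53000) + 1.5(30) = 43 − 89.6 + 137.8 + 45 = 136.2.
∂Q_d/∂P_y = +1.5, so E_xy = 1.5·(30/136.2) ≈ 0.33.
E_xy > 0: the goods are substitutes.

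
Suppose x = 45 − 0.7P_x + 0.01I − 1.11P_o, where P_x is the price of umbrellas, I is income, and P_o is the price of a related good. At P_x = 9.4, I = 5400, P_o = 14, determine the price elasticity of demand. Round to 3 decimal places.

Evaluating quantity at (P_x, I, P_o) gives x = 45 − 0.7(9.4) + 0.01(5400) − 1.11(14) = 45 − 6.58 + 54 − 15.54 = 76.88.
∂x/∂P_x = −0.7, so E_p = (−0.7)·(9.4/76.88) ≈ -0.086.
|E_p| < 1: demand is inelastic.

-0.086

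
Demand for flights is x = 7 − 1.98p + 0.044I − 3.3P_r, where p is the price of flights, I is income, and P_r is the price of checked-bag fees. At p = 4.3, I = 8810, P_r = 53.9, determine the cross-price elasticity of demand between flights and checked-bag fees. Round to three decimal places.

First evaluate x: 7 − 1.98(4.3) + 0.044(8810) − 3.3(53.9) = 7 − 8.514 + 387.64 − 177.87 = 208.256.
∂x/∂P_r = −3.3, so E_xy = -3.3·(53.9/208.256) ≈ -0.854.
E_xy < 0: the goods are complements.

-0.854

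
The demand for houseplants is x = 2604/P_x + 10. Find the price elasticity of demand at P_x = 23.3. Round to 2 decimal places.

At P_x = 23.3, x = 121.7597.
dx/dP_x = −2604/P_x² = −4.7966.
Point elasticity E = (dx/dP_x)·(P_x/x) = -4.7966 × 23.3/121.7597 ≈ -0.92.
|E| < 1, so demand is inelastic at this price.

-0.92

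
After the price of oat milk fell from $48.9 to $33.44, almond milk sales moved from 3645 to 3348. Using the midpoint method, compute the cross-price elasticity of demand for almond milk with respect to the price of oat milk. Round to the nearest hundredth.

0.23

%ΔQ_x = (3348 − 3645)/[(3645+3348)/2] = -297/3496.5 ≈ -0.0849.
%ΔP_y = (33.44 − 48.9)/[(48.9+33.44)/2] ≈ -0.3755.
E_xy = -0.0849/-0.3755 ≈ 0.23.
E_xy > 0, so almond milk and oat milk are substitutes.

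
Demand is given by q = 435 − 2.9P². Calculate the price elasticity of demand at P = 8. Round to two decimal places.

-1.49

At P = 8, q = 249.4.
dq/dP = −2·2.9·P = −46.4.
Point elasticity E = (dq/dP)·(P/q) = -46.4 × 8/249.4 ≈ -1.49.
|E| > 1, so demand is elastic at this price.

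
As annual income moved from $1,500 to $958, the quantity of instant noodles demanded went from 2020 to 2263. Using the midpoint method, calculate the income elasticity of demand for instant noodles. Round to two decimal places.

-0.26

%ΔQ = (2263 − 2020)/[(2020+2263)/2] = 243/2141.5 ≈ 0.1135.
%ΔI = (958 − 1,500)/[(1,500+958)/2] = -542/1229 ≈ -0.4410.
E_I = %ΔQ/%ΔI ≈ -0.26.
E_I < 0: inferior good.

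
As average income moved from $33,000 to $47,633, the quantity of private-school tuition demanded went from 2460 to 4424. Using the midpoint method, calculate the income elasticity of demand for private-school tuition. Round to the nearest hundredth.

1.57

%ΔQ = (4424 − 2460)/[(2460+4424)/2] = 1964/3442 ≈ 0.5706.
%ΔI = (47,633 − 33,000)/[(33,000+47,633)/2] = 14633/40316.5 ≈ 0.3630.
E_I = %ΔQ/%ΔI ≈ 1.57.
E_I > 1: normal good (luxury).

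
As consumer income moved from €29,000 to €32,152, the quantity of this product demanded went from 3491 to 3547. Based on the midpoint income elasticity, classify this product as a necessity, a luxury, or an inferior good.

%ΔQ = (3547 − 3491)/[(3491+3547)/2] = 56/3519 ≈ 0.0159.
%ΔI = (32,152 − 29,000)/[(29,000+32,152)/2] = 3152/30576 ≈ 0.1031.
E_I = %ΔQ/%ΔI ≈ 0.154.
E_I ∈ (0,1): normal good (necessity).

necessity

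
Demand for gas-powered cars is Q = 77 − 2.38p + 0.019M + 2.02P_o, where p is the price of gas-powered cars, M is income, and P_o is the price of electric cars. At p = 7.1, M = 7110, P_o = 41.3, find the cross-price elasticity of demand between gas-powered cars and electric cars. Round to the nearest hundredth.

First evaluate Q: 77 − 2.38(7.1) + 0.019(7110) + 2.02(41.3) = 77 − 16.898 + 135.09 + 83.426 = 278.618.
∂Q/∂P_o = +2.02, so E_xy = 2.02·(41.3/278.618) ≈ 0.30.
E_xy > 0: the goods are substitutes.

0.30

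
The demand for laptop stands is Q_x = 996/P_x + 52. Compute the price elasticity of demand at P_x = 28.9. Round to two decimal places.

At P_x = 28.9, Q_x = 86.4637.
dQ_x/dP_x = −996/P_x² = −1.1925.
Point elasticity E = (dQ_x/dP_x)·(P_x/Q_x) = -1.1925 × 28.9/86.4637 ≈ -0.40.
|E| < 1, so demand is inelastic at this price.

-0.40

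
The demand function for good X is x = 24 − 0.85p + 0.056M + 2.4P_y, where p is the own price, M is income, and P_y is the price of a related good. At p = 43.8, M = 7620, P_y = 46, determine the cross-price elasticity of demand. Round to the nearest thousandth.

Substituting, x = 24 − 0.85(43.8) + 0.056(7620) + 2.4(46) = 24 − 37.23 + 426.72 + 110.4 = 523.89.
∂x/∂P_y = +2.4, so E_xy = 2.4·(46/523.89) ≈ 0.211.
E_xy > 0: the goods are substitutes.

0.211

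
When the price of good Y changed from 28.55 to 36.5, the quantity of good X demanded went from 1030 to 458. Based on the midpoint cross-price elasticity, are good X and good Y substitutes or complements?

complements

%ΔQ_x = (458 − 1030)/[(1030+458)/2] = -572/744 ≈ -0.7688.
%ΔP_y = (36.5 − 28.55)/[(28.55+36.5)/2] ≈ 0.2444.
E_xy = -0.7688/0.2444 ≈ -3.145.
E_xy < 0, so the goods are complements.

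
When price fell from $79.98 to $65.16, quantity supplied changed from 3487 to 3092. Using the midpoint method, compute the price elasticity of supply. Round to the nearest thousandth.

%Δq = (3092 − 3487)/[(3487 + 3092)/2] = -395/3289.5 ≈ -0.1201.
%ΔP = (65.16 − 79.98)/[(79.98 + 65.16)/2] = -14.82/72.57 ≈ -0.2042.
Arc elasticity E = %Δq/%ΔP ≈ -0.1201/-0.2042 ≈ 0.588.
|E| < 1: supply is inelastic over this range.

0.588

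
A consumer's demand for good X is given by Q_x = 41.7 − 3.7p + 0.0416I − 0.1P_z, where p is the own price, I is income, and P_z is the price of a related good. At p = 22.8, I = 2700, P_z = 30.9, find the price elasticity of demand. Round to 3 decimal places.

Evaluating quantity at (p, I, P_z) gives Q_x = 41.7 − 3.7(22.8) + 0.0416(2700) − 0.1(30.9) = 41.7 − 84.36 + 112.32 − 3.09 = 66.57.
∂Q_x/∂p = −3.7, so E_p = (−3.7)·(22.8/66.57) ≈ -1.267.
|E_p| > 1: demand is elastic.

-1.267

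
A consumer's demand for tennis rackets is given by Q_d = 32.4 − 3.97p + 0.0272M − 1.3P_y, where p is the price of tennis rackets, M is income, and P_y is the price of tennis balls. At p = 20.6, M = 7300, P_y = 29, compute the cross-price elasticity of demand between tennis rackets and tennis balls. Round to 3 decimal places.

Q_d = 32.4 − 3.97(20.6) + 0.0272(7300) − 1.3(29) = 32.4 − 81.782 + 198.56 − 37.7 = 111.478.
∂Q_d/∂P_y = −1.3, so E_xy = -1.3·(29/111.478) ≈ -0.338.
E_xy < 0: the goods are complements.

-0.338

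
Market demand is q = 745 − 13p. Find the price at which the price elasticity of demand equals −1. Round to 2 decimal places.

28.65

For linear demand q = a − bp, E = −bp/(a − bp). |E| = 1 ⇒ bp = a − bp ⇒ p = a/(2b).
p = 745/(2·13) ≈ 28.65.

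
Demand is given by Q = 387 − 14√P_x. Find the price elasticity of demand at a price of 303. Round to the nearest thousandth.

At P_x = 303, Q = 143.3035.
dQ/dP_x = −14/(2√P_x) = −14/(2·17.4069).
Point elasticity E = (dQ/dP_x)·(P_x/Q) = -0.4021 × 303/143.3035 ≈ -0.850.
|E| < 1, so demand is inelastic at this price.

-0.850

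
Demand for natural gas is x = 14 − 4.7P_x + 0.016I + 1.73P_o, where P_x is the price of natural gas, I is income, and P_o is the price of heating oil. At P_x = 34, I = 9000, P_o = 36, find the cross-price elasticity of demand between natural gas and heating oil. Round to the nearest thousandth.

Substituting, x = 14 − 4.7(34) + 0.016(9000) + 1.73(36) = 14 − 159.8 + 144 + 62.28 = 60.48.
∂x/∂P_o = +1.73, so E_xy = 1.73·(36/60.48) ≈ 1.030.
E_xy > 0: the goods are substitutes.

1.030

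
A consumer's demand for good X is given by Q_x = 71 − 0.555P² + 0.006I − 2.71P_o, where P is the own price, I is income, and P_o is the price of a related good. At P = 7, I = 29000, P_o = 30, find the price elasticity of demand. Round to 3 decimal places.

-0.398

Evaluating quantity at (P, I, P_o) gives Q_x = 71 − 0.555(7)² + 0.006(29000) − 2.71(30) = 71 − 27.195 + 174 − 81.3 = 136.505.
∂Q_x/∂P = −2·0.555·P = -7.77, so E_p = -7.77·(7/136.505) ≈ -0.398.
|E_p| < 1: demand is inelastic.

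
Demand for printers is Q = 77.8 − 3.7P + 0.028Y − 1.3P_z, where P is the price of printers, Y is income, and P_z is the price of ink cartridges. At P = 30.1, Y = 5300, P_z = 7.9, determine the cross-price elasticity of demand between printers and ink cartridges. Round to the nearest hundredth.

At the given point, Q = 77.8 − 3.7(30.1) + 0.028(5300) − 1.3(7.9) = 77.8 − 111.37 + 148.4 − 10.27 = 104.56.
∂Q/∂P_z = −1.3, so E_xy = -1.3·(7.9/104.56) ≈ -0.10.
E_xy < 0: the goods are complements.

-0.10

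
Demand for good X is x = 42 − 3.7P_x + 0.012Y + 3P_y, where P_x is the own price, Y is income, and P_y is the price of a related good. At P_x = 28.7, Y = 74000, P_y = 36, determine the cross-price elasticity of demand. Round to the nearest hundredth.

x = 42 − 3.7(28.7) + 0.012(74000) + 3(36) = 42 − 106.19 + 888 + 108 = 931.81.
∂x/∂P_y = +3, so E_xy = 3·(36/931.81) ≈ 0.12.
E_xy > 0: the goods are substitutes.

0.12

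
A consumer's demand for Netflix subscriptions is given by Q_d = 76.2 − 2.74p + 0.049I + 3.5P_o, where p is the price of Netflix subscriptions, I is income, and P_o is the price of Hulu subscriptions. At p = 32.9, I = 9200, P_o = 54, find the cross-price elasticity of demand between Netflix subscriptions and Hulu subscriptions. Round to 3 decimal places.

0.302

Evaluating quantity at (p, I, P_o) gives Q_d = 76.2 − 2.74(32.9) + 0.049(9200) + 3.5(54) = 76.2 − 90.146 + 450.8 + 189 = 625.854.
∂Q_d/∂P_o = +3.5, so E_xy = 3.5·(54/625.854) ≈ 0.302.
E_xy > 0: the goods are substitutes.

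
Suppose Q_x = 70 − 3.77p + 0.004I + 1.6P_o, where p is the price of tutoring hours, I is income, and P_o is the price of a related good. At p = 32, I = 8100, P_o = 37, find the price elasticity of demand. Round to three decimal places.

Substituting, Q_x = 70 − 3.77(32) + 0.004(8100) + 1.6(37) = 70 − 120.64 + 32.4 + 59.2 = 40.96.
∂Q_x/∂p = −3.77, so E_p = (−3.77)·(32/40.96) ≈ -2.945.
|E_p| > 1: demand is elastic.

-2.945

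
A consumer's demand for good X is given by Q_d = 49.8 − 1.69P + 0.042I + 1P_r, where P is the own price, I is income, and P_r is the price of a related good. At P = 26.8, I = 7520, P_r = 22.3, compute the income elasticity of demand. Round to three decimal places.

0.922

Q_d = 49.8 − 1.69(26.8) + 0.042(7520) + 1(22.3) = 49.8 − 45.292 + 315.84 + 22.3 = 342.648.
∂Q_d/∂I = +0.042, so E_I = 0.042·(7520/342.648) ≈ 0.922.
E_I ∈ (0,1): normal good (necessity).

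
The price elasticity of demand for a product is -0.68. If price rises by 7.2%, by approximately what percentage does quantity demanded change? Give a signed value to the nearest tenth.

-4.9

%ΔQ ≈ E × %ΔP = (-0.68) × (7.2%) ≈ -4.9%.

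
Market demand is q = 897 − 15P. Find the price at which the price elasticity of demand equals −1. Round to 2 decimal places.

29.90

For linear demand q = a − bP, E = −bP/(a − bP). |E| = 1 ⇒ bP = a − bP ⇒ P = a/(2b).
P = 897/(2·15) = 29.90.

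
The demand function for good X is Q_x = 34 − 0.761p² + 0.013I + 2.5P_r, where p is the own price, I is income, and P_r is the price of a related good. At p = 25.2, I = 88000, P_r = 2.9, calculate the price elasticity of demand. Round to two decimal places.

At the given point, Q_x = 34 − 0.761(25.2)² + 0.013(88000) + 2.5(2.9) = 34 − 483.2654 + 1144 + 7.25 = 701.9846.
∂Q_x/∂p = −2·0.761·p = -38.3544, so E_p = -38.3544·(25.2/701.9846) ≈ -1.38.
|E_p| > 1: demand is elastic.

-1.38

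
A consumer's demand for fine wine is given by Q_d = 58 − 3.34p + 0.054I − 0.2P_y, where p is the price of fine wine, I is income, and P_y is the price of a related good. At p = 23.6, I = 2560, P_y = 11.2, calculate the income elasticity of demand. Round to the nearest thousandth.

1.200

Evaluating quantity at (p, I, P_y) gives Q_d = 58 − 3.34(23.6) + 0.054(2560) − 0.2(11.2) = 58 − 78.824 + 138.24 − 2.24 = 115.176.
∂Q_d/∂I = +0.054, so E_I = 0.054·(2560/115.176) ≈ 1.200.
E_I > 1: normal good (luxury).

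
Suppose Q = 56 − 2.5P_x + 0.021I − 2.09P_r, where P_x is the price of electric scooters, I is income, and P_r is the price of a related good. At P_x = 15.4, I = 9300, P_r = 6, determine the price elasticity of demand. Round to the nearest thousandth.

At the given point, Q = 56 − 2.5(15.4) + 0.021(9300) − 2.09(6) = 56 − 38.5 + 195.3 − 12.54 = 200.26.
∂Q/∂P_x = −2.5, so E_p = (−2.5)·(15.4/200.26) ≈ -0.192.
|E_p| < 1: demand is inelastic.

-0.192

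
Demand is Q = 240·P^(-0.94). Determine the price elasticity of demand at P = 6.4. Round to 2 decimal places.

-0.94

For a Cobb–Douglas (constant-elasticity) form Q = A·P^α·…, the elasticity with respect to P equals the exponent α at every point.
Here the exponent on P is -0.94, so the price elasticity of demand is -0.94.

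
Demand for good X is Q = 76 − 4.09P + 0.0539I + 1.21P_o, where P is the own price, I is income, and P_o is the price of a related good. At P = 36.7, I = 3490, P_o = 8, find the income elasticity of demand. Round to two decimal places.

1.52

Evaluating quantity at (P, I, P_o) gives Q = 76 − 4.09(36.7) + 0.0539(3490) + 1.21(8) = 76 − 150.103 + 188.111 + 9.68 = 123.688.
∂Q/∂I = +0.0539, so E_I = 0.0539·(3490/123.688) ≈ 1.52.
E_I > 1: normal good (luxury).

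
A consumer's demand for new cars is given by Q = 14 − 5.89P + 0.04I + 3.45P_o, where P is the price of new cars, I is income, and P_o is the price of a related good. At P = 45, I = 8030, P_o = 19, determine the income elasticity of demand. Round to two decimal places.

2.37

Q = 14 − 5.89(45) + 0.04(8030) + 3.45(19) = 14 − 265.05 + 321.2 + 65.55 = 135.7.
∂Q/∂I = +0.04, so E_I = 0.04·(8030/135.7) ≈ 2.37.
E_I > 1: normal good (luxury).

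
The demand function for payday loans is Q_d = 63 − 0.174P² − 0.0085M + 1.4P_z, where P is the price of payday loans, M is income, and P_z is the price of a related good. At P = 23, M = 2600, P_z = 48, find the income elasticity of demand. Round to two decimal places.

-1.38

Q_d = 63 − 0.174(23)² − 0.0085(2600) + 1.4(48) = 63 − 92.046 − 22.1 + 67.2 = 16.054.
∂Q_d/∂M = −0.0085, so E_I = -0.0085·(2600/16.054) ≈ -1.38.
E_I < 0: inferior good.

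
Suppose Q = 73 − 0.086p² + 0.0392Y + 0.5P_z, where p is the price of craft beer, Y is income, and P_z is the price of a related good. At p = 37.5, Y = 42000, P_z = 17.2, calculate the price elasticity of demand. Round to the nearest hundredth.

First evaluate Q: 73 − 0.086(37.5)² + 0.0392(42000) + 0.5(17.2) = 73 − 120.9375 + 1646.4 + 8.6 = 1607.0625.
∂Q/∂p = −2·0.086·p = -6.45, so E_p = -6.45·(37.5/1607.0625) ≈ -0.15.
|E_p| < 1: demand is inelastic.

-0.15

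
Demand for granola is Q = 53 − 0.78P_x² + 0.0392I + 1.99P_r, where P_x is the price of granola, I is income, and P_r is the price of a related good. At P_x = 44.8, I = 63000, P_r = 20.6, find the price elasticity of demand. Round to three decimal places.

-3.137

First evaluate Q: 53 − 0.78(44.8)² + 0.0392(63000) + 1.99(20.6) = 53 − 1565.4912 + 2469.6 + 40.994 = 998.1028.
∂Q/∂P_x = −2·0.78·P_x = -69.888, so E_p = -69.888·(44.8/998.1028) ≈ -3.137.
|E_p| > 1: demand is elastic.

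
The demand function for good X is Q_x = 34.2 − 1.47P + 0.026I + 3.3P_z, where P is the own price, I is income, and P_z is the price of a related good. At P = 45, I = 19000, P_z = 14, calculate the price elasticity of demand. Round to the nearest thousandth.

Substituting, Q_x = 34.2 − 1.47(45) + 0.026(19000) + 3.3(14) = 34.2 − 66.15 + 494 + 46.2 = 508.25.
∂Q_x/∂P = −1.47, so E_p = (−1.47)·(45/508.25) ≈ -0.130.
|E_p| < 1: demand is inelastic.

-0.130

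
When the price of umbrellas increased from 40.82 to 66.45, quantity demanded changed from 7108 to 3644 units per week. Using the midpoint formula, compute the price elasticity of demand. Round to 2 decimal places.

%Δq = (3644 − 7108)/[(7108 + 3644)/2] = -3464/5376 ≈ -0.6443.
%ΔP = (66.45 − 40.82)/[(40.82 + 66.45)/2] = 25.63/53.635 ≈ 0.4779.
Arc elasticity E = %Δq/%ΔP ≈ -0.6443/0.4779 ≈ -1.35.
|E| > 1: demand is elastic over this range.

-1.35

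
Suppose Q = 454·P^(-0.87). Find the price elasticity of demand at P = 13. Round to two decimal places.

-0.87

For a Cobb–Douglas (constant-elasticity) form Q = A·P^α·…, the elasticity with respect to P equals the exponent α at every point.
Here the exponent on P is -0.87, so the price elasticity of demand is -0.87.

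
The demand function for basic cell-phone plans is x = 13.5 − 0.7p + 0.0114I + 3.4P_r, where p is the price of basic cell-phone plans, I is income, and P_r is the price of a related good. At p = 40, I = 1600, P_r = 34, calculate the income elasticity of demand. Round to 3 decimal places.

0.153

At the given point, x = 13.5 − 0.7(40) + 0.0114(1600) + 3.4(34) = 13.5 − 28 + 18.24 + 115.6 = 119.34.
∂x/∂I = +0.0114, so E_I = 0.0114·(1600/119.34) ≈ 0.153.
E_I ∈ (0,1): normal good (necessity).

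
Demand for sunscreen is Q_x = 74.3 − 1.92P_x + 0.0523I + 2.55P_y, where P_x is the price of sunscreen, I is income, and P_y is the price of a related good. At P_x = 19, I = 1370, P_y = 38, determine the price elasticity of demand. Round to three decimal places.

-0.177

Evaluating quantity at (P_x, I, P_y) gives Q_x = 74.3 − 1.92(19) + 0.0523(1370) + 2.55(38) = 74.3 − 36.48 + 71.651 + 96.9 = 206.371.
∂Q_x/∂P_x = −1.92, so E_p = (−1.92)·(19/206.371) ≈ -0.177.
|E_p| < 1: demand is inelastic.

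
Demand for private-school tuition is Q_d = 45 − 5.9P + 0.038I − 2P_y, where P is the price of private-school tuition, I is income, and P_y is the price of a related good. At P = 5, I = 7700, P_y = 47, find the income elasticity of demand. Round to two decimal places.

Substituting, Q_d = 45 − 5.9(5) + 0.038(7700) − 2(47) = 45 − 29.5 + 292.6 − 94 = 214.1.
∂Q_d/∂I = +0.038, so E_I = 0.038·(7700/214.1) ≈ 1.37.
E_I > 1: normal good (luxury).

1.37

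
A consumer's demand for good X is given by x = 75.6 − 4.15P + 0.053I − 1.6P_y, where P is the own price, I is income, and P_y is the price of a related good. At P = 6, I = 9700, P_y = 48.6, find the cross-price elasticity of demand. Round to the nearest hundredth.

-0.16

First evaluate x: 75.6 − 4.15(6) + 0.053(9700) − 1.6(48.6) = 75.6 − 24.9 + 514.1 − 77.76 = 487.04.
∂x/∂P_y = −1.6, so E_xy = -1.6·(48.6/487.04) ≈ -0.16.
E_xy < 0: the goods are complements.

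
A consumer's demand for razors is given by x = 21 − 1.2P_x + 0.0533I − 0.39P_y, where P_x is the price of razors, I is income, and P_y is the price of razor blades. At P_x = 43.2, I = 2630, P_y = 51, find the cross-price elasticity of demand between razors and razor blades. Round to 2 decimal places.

-0.22

Substituting, x = 21 − 1.2(43.2) + 0.0533(2630) − 0.39(51) = 21 − 51.84 + 140.179 − 19.89 = 89.449.
∂x/∂P_y = −0.39, so E_xy = -0.39·(51/89.449) ≈ -0.22.
E_xy < 0: the goods are complements.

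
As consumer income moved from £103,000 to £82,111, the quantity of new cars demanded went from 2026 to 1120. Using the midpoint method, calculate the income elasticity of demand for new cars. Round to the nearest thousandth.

%ΔQ = (1120 − 2026)/[(2026+1120)/2] = -906/1573 ≈ -0.5760.
%ΔY = (82,111 − 103,000)/[(103,000+82,111)/2] = -20889/92555.5 ≈ -0.2257.
E_I = %ΔQ/%ΔY ≈ 2.552.
E_I > 1: normal good (luxury).

2.552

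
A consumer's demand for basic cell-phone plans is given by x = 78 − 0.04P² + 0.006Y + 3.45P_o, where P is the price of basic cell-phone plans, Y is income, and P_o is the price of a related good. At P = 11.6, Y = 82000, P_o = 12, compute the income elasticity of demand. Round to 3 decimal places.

x = 78 − 0.04(11.6)² + 0.006(82000) + 3.45(12) = 78 − 5.3824 + 492 + 41.4 = 606.0176.
∂x/∂Y = +0.006, so E_I = 0.006·(82000/606.0176) ≈ 0.812.
E_I ∈ (0,1): normal good (necessity).

0.812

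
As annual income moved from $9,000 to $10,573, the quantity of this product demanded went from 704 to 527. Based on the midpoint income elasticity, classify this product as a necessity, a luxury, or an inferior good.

inferior

%ΔQ = (527 − 704)/[(704+527)/2] = -177/615.5 ≈ -0.2876.
%ΔM = (10,573 − 9,000)/[(9,000+10,573)/2] = 1573/9786.5 ≈ 0.1607.
E_I = %ΔQ/%ΔM ≈ -1.789.
E_I < 0: inferior good.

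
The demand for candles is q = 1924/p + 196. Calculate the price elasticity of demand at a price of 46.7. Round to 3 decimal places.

At p = 46.7, q = 237.1991.
dq/dp = −1924/p² = −0.8822.
Point elasticity E = (dq/dp)·(p/q) = -0.8822 × 46.7/237.1991 ≈ -0.174.
|E| < 1, so demand is inelastic at this price.

-0.174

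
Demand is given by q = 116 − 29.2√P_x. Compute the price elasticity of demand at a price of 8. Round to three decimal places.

-1.236

At P_x = 8, q = 33.4099.
dq/dP_x = −29.2/(2√P_x) = −29.2/(2·2.8284).
Point elasticity E = (dq/dP_x)·(P_x/q) = -5.1619 × 8/33.4099 ≈ -1.236.
|E| > 1, so demand is elastic at this price.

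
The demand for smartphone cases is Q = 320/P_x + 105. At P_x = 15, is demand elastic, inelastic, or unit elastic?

inelastic

At P_x = 15, Q = 126.3333.
dQ/dP_x = −320/P_x² = −1.4222.
Point elasticity E = (dQ/dP_x)·(P_x/Q) = -1.4222 × 15/126.3333 ≈ -0.169.
|E| ≈ 0.169 < 1, so demand is inelastic.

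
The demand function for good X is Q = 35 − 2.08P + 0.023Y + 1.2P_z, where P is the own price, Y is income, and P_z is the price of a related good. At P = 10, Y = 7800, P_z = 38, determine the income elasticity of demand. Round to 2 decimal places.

0.75

At the given point, Q = 35 − 2.08(10) + 0.023(7800) + 1.2(38) = 35 − 20.8 + 179.4 + 45.6 = 239.2.
∂Q/∂Y = +0.023, so E_I = 0.023·(7800/239.2) ≈ 0.75.
E_I ∈ (0,1): normal good (necessity).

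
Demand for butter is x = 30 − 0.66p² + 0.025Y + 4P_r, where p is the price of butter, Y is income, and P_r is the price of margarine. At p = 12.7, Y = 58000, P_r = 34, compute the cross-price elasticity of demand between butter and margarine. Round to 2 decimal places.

0.09

x = 30 − 0.66(12.7)² + 0.025(58000) + 4(34) = 30 − 106.4514 + 1450 + 136 = 1509.5486.
∂x/∂P_r = +4, so E_xy = 4·(34/1509.5486) ≈ 0.09.
E_xy > 0: the goods are substitutes.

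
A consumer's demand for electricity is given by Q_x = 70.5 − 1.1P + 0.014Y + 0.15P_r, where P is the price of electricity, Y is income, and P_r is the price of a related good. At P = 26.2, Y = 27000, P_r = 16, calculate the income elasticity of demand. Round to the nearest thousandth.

At the given point, Q_x = 70.5 − 1.1(26.2) + 0.014(27000) + 0.15(16) = 70.5 − 28.82 + 378 + 2.4 = 422.08.
∂Q_x/∂Y = +0.014, so E_I = 0.014·(27000/422.08) ≈ 0.896.
E_I ∈ (0,1): normal good (necessity).

0.896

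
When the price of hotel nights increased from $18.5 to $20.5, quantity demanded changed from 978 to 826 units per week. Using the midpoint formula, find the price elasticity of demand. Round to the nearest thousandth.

%ΔQ = (826 − 978)/[(978 + 826)/2] = -152/902 ≈ -0.1685.
%ΔP = (20.5 − 18.5)/[(18.5 + 20.5)/2] = 2/19.5 ≈ 0.1026.
Arc elasticity E = %ΔQ/%ΔP ≈ -0.1685/0.1026 ≈ -1.643.
|E| > 1: demand is elastic over this range.

-1.643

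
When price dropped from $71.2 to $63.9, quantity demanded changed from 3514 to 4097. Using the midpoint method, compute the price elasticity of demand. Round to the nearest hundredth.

%Δq = (4097 − 3514)/[(3514 + 4097)/2] = 583/3805.5 ≈ 0.1532.
%ΔP = (63.9 − 71.2)/[(71.2 + 63.9)/2] = -7.3/67.55 ≈ -0.1081.
Arc elasticity E = %Δq/%ΔP ≈ 0.1532/-0.1081 ≈ -1.42.
|E| > 1: demand is elastic over this range.

-1.42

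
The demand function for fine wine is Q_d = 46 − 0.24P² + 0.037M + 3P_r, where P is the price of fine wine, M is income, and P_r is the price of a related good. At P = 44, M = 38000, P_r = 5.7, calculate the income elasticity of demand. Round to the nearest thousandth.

At the given point, Q_d = 46 − 0.24(44)² + 0.037(38000) + 3(5.7) = 46 − 464.64 + 1406 + 17.1 = 1004.46.
∂Q_d/∂M = +0.037, so E_I = 0.037·(38000/1004.46) ≈ 1.400.
E_I > 1: normal good (luxury).

1.400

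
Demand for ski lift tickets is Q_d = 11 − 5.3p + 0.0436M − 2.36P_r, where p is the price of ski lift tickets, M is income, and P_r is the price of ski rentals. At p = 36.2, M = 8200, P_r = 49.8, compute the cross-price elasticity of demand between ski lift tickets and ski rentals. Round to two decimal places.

First evaluate Q_d: 11 − 5.3(36.2) + 0.0436(8200) − 2.36(49.8) = 11 − 191.86 + 357.52 − 117.528 = 59.132.
∂Q_d/∂P_r = −2.36, so E_xy = -2.36·(49.8/59.132) ≈ -1.99.
E_xy < 0: the goods are complements.

-1.99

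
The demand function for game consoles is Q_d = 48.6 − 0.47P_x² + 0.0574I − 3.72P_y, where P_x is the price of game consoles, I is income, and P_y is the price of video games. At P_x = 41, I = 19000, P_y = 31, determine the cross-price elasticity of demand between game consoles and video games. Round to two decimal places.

Q_d = 48.6 − 0.47(41)² + 0.0574(19000) − 3.72(31) = 48.6 − 790.07 + 1090.6 − 115.32 = 233.81.
∂Q_d/∂P_y = −3.72, so E_xy = -3.72·(31/233.81) ≈ -0.49.
E_xy < 0: the goods are complements.

-0.49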